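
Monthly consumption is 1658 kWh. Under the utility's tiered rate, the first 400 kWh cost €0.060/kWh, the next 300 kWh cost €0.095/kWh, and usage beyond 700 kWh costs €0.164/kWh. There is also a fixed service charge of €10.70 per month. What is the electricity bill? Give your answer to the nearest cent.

€220.31

First 400 kWh × €0.060 = €24.00
Next 300 kWh × €0.095 = €28.50
Remaining 958 kWh × €0.164 = €157.11
Energy charge = €209.61; + service €10.70 = €220.31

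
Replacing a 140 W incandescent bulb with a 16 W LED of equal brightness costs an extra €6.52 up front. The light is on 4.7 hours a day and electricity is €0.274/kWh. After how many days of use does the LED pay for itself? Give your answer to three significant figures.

Power saved = 140 − 16 = 124 W
Daily energy saved = 124 W × 4.7 h = 582.8 Wh = 0.5828 kWh
Daily savings = 0.5828 × €0.274 = €0.1597
Payback = €6.52 / €0.1597 per day = 40.83 days

40.8 days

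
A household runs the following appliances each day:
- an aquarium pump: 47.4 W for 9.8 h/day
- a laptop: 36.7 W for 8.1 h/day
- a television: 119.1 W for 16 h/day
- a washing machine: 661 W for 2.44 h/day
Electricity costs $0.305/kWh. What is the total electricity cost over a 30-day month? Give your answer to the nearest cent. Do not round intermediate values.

aquarium pump: 47.4 W × 9.8 h × 30 d = 13,936 Wh = 13.94 kWh
laptop: 36.7 W × 8.1 h × 30 d = 8,918 Wh = 8.918 kWh
television: 119.1 W × 16 h × 30 d = 57,168 Wh = 57.17 kWh
washing machine: 661 W × 2.44 h × 30 d = 48,385 Wh = 48.39 kWh
Total energy = 13.94 + 8.918 + 57.17 + 48.39 = 128.4 kWh
Cost = 128.4 kWh × $0.305 = $39.16

$39.16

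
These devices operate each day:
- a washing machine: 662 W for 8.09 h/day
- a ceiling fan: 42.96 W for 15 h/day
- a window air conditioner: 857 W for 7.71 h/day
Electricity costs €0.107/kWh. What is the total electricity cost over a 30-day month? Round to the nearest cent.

washing machine: 662 W × 8.09 h × 30 d = 160,667 Wh = 160.7 kWh
ceiling fan: 42.96 W × 15 h × 30 d = 19,332 Wh = 19.33 kWh
window air conditioner: 857 W × 7.71 h × 30 d = 198,224 Wh = 198.2 kWh
Total energy = 160.7 + 19.33 + 198.2 = 378.2 kWh
Cost = 378.2 kWh × €0.107 = €40.47

€40.47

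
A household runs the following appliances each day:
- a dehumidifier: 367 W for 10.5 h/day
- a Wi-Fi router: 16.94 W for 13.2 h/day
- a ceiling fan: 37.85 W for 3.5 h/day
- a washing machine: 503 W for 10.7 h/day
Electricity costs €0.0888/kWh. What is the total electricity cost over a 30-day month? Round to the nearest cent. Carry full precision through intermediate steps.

€25.55

dehumidifier: 367 W × 10.5 h × 30 d = 115,605 Wh = 115.6 kWh
Wi-Fi router: 16.94 W × 13.2 h × 30 d = 6,708 Wh = 6.708 kWh
ceiling fan: 37.85 W × 3.5 h × 30 d = 3,974 Wh = 3.974 kWh
washing machine: 503 W × 10.7 h × 30 d = 161,463 Wh = 161.5 kWh
Total energy = 115.6 + 6.708 + 3.974 + 161.5 = 287.8 kWh
Cost = 287.8 kWh × €0.0888 = €25.55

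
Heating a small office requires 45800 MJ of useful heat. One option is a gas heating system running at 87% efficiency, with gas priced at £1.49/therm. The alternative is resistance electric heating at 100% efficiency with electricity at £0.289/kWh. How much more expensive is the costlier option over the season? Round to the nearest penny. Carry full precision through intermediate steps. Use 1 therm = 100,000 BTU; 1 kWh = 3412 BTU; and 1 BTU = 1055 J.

Heat load = 45800 MJ = 45,800,000,000 J / 1055 = 43,412,322 BTU
Gas: input = 43,412,322 / 0.87 = 49,899,221 BTU = 499 therm → 499 × £1.49 = £743.50
Electric: 43,412,322 BTU / 3412 = 12,720 kWh → × £0.289 = £3,677.07
Difference = |£743.50 − £3,677.07| = £2,933.57

£2933.57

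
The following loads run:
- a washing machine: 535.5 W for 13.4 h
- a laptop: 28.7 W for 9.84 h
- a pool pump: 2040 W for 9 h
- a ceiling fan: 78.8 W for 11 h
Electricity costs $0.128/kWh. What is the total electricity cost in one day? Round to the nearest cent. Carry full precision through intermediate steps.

$3.42

washing machine: 535.5 W × 13.4 h = 7,176 Wh = 7.176 kWh
laptop: 28.7 W × 9.84 h = 282 Wh = 0.2824 kWh
pool pump: 2040 W × 9 h = 18,360 Wh = 18.36 kWh
ceiling fan: 78.8 W × 11 h = 867 Wh = 0.8668 kWh
Total energy = 7.176 + 0.2824 + 18.36 + 0.8668 = 26.68 kWh
Cost = 26.68 kWh × $0.128 = $3.42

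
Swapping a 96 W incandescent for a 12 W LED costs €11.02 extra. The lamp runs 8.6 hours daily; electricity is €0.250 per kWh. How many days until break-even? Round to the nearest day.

61 days

Power saved = 96 − 12 = 84 W
Daily energy saved = 84 W × 8.6 h = 722.4 Wh = 0.7224 kWh
Daily savings = 0.7224 × €0.250 = €0.1806
Payback = €11.02 / €0.1806 per day = 61.02 days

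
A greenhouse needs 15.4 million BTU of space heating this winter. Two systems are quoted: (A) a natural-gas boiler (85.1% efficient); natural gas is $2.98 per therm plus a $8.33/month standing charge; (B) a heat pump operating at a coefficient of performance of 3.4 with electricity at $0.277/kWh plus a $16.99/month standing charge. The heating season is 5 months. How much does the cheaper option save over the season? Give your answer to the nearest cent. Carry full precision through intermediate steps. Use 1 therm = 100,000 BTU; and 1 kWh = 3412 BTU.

Heat load = 15.4 × 10⁶ BTU = 15,400,000 BTU
Gas: input = 15,400,000 / 0.851 = 18,096,357 BTU = 181 therm → 181 × $2.98 = $539.27; + 5 × $8.33 standing = $580.92
Heat pump: 15,400,000 BTU / 3412 = 4,513 kWh heat; / 3.4 = 1,327 kWh in → × $0.277 = $367.72; + 5 × $16.99 standing = $452.67
Difference = |$580.92 − $452.67| = $128.26

$128.26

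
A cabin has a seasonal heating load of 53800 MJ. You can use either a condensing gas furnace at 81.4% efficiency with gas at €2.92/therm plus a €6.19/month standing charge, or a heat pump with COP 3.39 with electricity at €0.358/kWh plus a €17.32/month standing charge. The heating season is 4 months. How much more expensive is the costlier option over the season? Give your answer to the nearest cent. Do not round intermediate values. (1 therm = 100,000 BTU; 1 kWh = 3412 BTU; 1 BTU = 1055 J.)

Heat load = 53800 MJ = 53,800,000,000 J / 1055 = 50,995,261 BTU
Gas: input = 50,995,261 / 0.814 = 62,647,740 BTU = 626.5 therm → 626.5 × €2.92 = €1,829.31; + 4 × €6.19 standing = €1,854.07
Heat pump: 50,995,261 BTU / 3412 = 14,950 kWh heat; / 3.39 = 4,409 kWh in → × €0.358 = €1,578.35; + 4 × €17.32 standing = €1,647.63
Difference = |€1,854.07 − €1,647.63| = €206.44

€206.44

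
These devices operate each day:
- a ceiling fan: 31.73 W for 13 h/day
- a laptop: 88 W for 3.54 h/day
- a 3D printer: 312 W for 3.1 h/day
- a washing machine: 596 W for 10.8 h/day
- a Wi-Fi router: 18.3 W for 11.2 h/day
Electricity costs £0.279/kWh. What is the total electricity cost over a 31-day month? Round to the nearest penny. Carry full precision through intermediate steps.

ceiling fan: 31.73 W × 13 h × 31 d = 12,787 Wh = 12.79 kWh
laptop: 88 W × 3.54 h × 31 d = 9,657 Wh = 9.657 kWh
3D printer: 312 W × 3.1 h × 31 d = 29,983 Wh = 29.98 kWh
washing machine: 596 W × 10.8 h × 31 d = 199,541 Wh = 199.5 kWh
Wi-Fi router: 18.3 W × 11.2 h × 31 d = 6,354 Wh = 6.354 kWh
Total energy = 12.79 + 9.657 + 29.98 + 199.5 + 6.354 = 258.3 kWh
Cost = 258.3 kWh × £0.279 = £72.07

£72.07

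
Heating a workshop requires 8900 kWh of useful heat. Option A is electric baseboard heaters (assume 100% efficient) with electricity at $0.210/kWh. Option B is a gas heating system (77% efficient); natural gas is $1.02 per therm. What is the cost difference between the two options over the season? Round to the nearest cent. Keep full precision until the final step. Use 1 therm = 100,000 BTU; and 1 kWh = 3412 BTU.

Heat load = 8900 kWh × 3412 = 30,366,800 BTU
Gas: input = 30,366,800 / 0.77 = 39,437,403 BTU = 394.4 therm → 394.4 × $1.02 = $402.26
Electric: 30,366,800 BTU / 3412 = 8,900 kWh → × $0.210 = $1,869.00
Difference = |$402.26 − $1,869.00| = $1,466.74

$1466.74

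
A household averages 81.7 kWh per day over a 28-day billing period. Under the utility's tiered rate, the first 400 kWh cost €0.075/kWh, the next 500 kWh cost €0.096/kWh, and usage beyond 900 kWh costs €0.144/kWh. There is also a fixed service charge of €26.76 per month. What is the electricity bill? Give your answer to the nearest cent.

€304.57

Usage = 81.7 kWh/day × 28 days = 2287.6 kWh
First 400 kWh × €0.075 = €30.00
Next 500 kWh × €0.096 = €48.00
Remaining 1387.6 kWh × €0.144 = €199.81
Energy charge = €277.81; + service €26.76 = €304.57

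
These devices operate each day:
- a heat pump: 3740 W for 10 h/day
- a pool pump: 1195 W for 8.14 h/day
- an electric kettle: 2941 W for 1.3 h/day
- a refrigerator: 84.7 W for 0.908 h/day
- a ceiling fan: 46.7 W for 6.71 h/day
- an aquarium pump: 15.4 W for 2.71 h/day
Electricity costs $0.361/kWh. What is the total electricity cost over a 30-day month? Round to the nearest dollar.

heat pump: 3740 W × 10 h × 30 d = 1,122,000 Wh = 1,122 kWh
pool pump: 1195 W × 8.14 h × 30 d = 291,819 Wh = 291.8 kWh
electric kettle: 2941 W × 1.3 h × 30 d = 114,699 Wh = 114.7 kWh
refrigerator: 84.7 W × 0.908 h × 30 d = 2,307 Wh = 2.307 kWh
ceiling fan: 46.7 W × 6.71 h × 30 d = 9,401 Wh = 9.401 kWh
aquarium pump: 15.4 W × 2.71 h × 30 d = 1,252 Wh = 1.252 kWh
Total energy = 1,122 + 291.8 + 114.7 + 2.307 + 9.401 + 1.252 = 1,541 kWh
Cost = 1,541 kWh × $0.361 = $556.47 ≈ $556

$556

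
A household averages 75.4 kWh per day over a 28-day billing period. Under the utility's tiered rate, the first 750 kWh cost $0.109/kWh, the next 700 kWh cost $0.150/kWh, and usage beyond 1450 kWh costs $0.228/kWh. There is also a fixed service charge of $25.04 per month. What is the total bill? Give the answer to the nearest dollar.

Usage = 75.4 kWh/day × 28 days = 2111.2 kWh
First 750 kWh × $0.109 = $81.75
Next 700 kWh × $0.150 = $105.00
Remaining 661.2 kWh × $0.228 = $150.75
Energy charge = $337.50; + service $25.04 = $362.54 ≈ $363

$363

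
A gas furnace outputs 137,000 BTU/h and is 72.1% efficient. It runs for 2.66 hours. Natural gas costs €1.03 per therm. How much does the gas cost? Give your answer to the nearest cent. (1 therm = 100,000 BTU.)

Heat delivered = 137,000 BTU/h × 2.66 h = 364,420 BTU
Gas input = 364,420 / 0.721 = 505,437 BTU
= 505,437 / 100,000 = 5.054 therm
Cost = 5.054 × €1.03/therm = €5.21

€5.21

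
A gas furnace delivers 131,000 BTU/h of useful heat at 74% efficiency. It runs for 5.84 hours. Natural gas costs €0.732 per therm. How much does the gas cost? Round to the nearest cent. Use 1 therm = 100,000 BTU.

Heat delivered = 131,000 BTU/h × 5.84 h = 765,040 BTU
Gas input = 765,040 / 0.74 = 1,033,838 BTU
= 1,033,838 / 100,000 = 10.34 therm
Cost = 10.34 × €0.732/therm = €7.57

€7.57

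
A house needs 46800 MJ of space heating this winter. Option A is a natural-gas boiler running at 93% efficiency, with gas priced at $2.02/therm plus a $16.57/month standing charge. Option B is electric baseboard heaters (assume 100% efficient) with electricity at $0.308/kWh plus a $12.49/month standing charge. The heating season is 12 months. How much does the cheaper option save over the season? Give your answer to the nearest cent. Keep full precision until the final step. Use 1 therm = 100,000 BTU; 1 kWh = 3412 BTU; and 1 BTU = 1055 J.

$2991.90

Heat load = 46800 MJ = 46,800,000,000 J / 1055 = 44,360,190 BTU
Gas: input = 44,360,190 / 0.93 = 47,699,129 BTU = 477 therm → 477 × $2.02 = $963.52; + 12 × $16.57 standing = $1,162.36
Electric: 44,360,190 BTU / 3412 = 13,000 kWh → × $0.308 = $4,004.38; + 12 × $12.49 standing = $4,154.26
Difference = |$1,162.36 − $4,154.26| = $2,991.90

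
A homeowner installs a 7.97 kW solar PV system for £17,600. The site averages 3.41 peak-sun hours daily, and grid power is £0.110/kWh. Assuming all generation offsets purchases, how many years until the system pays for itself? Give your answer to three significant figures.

16.1 years

Daily generation = 7.97 kW × 3.41 h = 27.18 kWh
Annual generation = 27.18 × 365 = 9919.9 kWh
Annual savings = 9919.9 × £0.110 = £1,091.18
Payback = £17,600 / £1,091.18 = 16.1 years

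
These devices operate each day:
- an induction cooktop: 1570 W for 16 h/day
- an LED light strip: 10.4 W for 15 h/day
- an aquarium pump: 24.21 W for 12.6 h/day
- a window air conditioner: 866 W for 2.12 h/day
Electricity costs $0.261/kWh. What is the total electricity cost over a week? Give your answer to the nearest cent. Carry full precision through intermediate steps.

induction cooktop: 1570 W × 16 h × 7 d = 175,840 Wh = 175.8 kWh
LED light strip: 10.4 W × 15 h × 7 d = 1,092 Wh = 1.092 kWh
aquarium pump: 24.21 W × 12.6 h × 7 d = 2,135 Wh = 2.135 kWh
window air conditioner: 866 W × 2.12 h × 7 d = 12,851 Wh = 12.85 kWh
Total energy = 175.8 + 1.092 + 2.135 + 12.85 = 191.9 kWh
Cost = 191.9 kWh × $0.261 = $50.09

$50.09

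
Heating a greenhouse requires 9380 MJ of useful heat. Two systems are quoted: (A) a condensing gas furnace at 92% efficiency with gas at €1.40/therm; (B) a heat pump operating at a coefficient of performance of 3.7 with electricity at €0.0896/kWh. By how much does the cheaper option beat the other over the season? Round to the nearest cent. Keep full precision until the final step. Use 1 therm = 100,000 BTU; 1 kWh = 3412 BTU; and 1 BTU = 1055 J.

€72.20

Heat load = 9380 MJ = 9,380,000,000 J / 1055 = 8,890,995 BTU
Gas: input = 8,890,995 / 0.92 = 9,664,125 BTU = 96.64 therm → 96.64 × €1.40 = €135.30
Heat pump: 8,890,995 BTU / 3412 = 2,606 kWh heat; / 3.7 = 704.3 kWh in → × €0.0896 = €63.10
Difference = |€135.30 − €63.10| = €72.20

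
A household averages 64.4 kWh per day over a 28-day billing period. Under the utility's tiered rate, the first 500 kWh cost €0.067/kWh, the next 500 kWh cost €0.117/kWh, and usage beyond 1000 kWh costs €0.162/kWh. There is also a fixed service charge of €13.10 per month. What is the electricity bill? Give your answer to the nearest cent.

€235.22

Usage = 64.4 kWh/day × 28 days = 1803.2 kWh
First 500 kWh × €0.067 = €33.50
Next 500 kWh × €0.117 = €58.50
Remaining 803.2 kWh × €0.162 = €130.12
Energy charge = €222.12; + service €13.10 = €235.22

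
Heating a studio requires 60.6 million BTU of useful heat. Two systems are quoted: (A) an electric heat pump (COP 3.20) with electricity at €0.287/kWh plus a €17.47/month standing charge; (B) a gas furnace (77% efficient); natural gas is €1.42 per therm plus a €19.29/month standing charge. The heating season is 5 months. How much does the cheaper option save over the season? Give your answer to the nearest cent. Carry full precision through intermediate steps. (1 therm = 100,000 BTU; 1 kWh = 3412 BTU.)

€466.27

Heat load = 60.6 × 10⁶ BTU = 60,600,000 BTU
Gas: input = 60,600,000 / 0.77 = 78,701,299 BTU = 787 therm → 787 × €1.42 = €1,117.56; + 5 × €19.29 standing = €1,214.01
Heat pump: 60,600,000 BTU / 3412 = 17,760 kWh heat; / 3.20 = 5,550 kWh in → × €0.287 = €1,592.93; + 5 × €17.47 standing = €1,680.28
Difference = |€1,214.01 − €1,680.28| = €466.27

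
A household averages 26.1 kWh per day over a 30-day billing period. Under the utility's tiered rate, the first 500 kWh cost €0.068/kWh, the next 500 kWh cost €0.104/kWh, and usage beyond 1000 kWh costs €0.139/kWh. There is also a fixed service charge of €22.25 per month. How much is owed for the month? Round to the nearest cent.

Usage = 26.1 kWh/day × 30 days = 783 kWh
First 500 kWh × €0.068 = €34.00
Next 283 kWh × €0.104 = €29.43
Remaining tier: 0 kWh (not reached)
Energy charge = €63.43; + service €22.25 = €85.68

€85.68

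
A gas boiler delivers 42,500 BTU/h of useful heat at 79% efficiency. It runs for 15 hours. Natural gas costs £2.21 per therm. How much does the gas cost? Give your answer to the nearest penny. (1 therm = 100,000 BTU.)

£17.83

Heat delivered = 42,500 BTU/h × 15 h = 637,500 BTU
Gas input = 637,500 / 0.79 = 806,962 BTU
= 806,962 / 100,000 = 8.07 therm
Cost = 8.07 × £2.21/therm = £17.83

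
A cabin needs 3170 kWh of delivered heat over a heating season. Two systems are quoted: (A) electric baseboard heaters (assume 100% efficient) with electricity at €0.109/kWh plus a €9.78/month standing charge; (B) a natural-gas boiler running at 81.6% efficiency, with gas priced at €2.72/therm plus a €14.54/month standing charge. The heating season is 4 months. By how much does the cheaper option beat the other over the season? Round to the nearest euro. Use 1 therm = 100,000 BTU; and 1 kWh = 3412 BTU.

€34

Heat load = 3170 kWh × 3412 = 10,816,040 BTU
Gas: input = 10,816,040 / 0.816 = 13,254,951 BTU = 132.5 therm → 132.5 × €2.72 = €360.53; + 4 × €14.54 standing = €418.69
Electric: 10,816,040 BTU / 3412 = 3,170 kWh → × €0.109 = €345.53; + 4 × €9.78 standing = €384.65
Difference = |€418.69 − €384.65| = €34.04 ≈ €34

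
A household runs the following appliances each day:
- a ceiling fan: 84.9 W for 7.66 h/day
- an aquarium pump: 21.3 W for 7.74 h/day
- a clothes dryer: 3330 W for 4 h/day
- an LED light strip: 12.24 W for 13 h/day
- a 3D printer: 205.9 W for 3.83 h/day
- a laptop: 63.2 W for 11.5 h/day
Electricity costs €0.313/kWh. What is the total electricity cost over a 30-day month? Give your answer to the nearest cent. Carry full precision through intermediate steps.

ceiling fan: 84.9 W × 7.66 h × 30 d = 19,510 Wh = 19.51 kWh
aquarium pump: 21.3 W × 7.74 h × 30 d = 4,946 Wh = 4.946 kWh
clothes dryer: 3330 W × 4 h × 30 d = 399,600 Wh = 399.6 kWh
LED light strip: 12.24 W × 13 h × 30 d = 4,774 Wh = 4.774 kWh
3D printer: 205.9 W × 3.83 h × 30 d = 23,658 Wh = 23.66 kWh
laptop: 63.2 W × 11.5 h × 30 d = 21,804 Wh = 21.8 kWh
Total energy = 19.51 + 4.946 + 399.6 + 4.774 + 23.66 + 21.8 = 474.3 kWh
Cost = 474.3 kWh × €0.313 = €148.45

€148.45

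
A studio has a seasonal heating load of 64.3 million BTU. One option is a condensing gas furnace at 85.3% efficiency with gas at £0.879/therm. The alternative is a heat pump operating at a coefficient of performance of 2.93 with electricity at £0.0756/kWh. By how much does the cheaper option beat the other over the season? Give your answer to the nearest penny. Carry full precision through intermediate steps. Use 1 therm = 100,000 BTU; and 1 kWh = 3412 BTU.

Heat load = 64.3 × 10⁶ BTU = 64,300,000 BTU
Gas: input = 64,300,000 / 0.853 = 75,381,008 BTU = 753.8 therm → 753.8 × £0.879 = £662.60
Heat pump: 64,300,000 BTU / 3412 = 18,850 kWh heat; / 2.93 = 6,432 kWh in → × £0.0756 = £486.25
Difference = |£662.60 − £486.25| = £176.35

£176.35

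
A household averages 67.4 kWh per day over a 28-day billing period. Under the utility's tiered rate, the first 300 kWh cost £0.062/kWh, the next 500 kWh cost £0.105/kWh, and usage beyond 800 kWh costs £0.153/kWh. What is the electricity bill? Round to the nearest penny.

Usage = 67.4 kWh/day × 28 days = 1887.2 kWh
First 300 kWh × £0.062 = £18.60
Next 500 kWh × £0.105 = £52.50
Remaining 1087.2 kWh × £0.153 = £166.34
Total = £237.44

£237.44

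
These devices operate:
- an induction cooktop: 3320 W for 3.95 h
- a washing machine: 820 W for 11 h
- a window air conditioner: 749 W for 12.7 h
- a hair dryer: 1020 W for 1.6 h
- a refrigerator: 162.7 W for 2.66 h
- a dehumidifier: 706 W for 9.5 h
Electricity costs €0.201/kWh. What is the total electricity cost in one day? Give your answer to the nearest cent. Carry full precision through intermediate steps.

€8.12

induction cooktop: 3320 W × 3.95 h = 13,114 Wh = 13.11 kWh
washing machine: 820 W × 11 h = 9,020 Wh = 9.02 kWh
window air conditioner: 749 W × 12.7 h = 9,512 Wh = 9.512 kWh
hair dryer: 1020 W × 1.6 h = 1,632 Wh = 1.632 kWh
refrigerator: 162.7 W × 2.66 h = 433 Wh = 0.4328 kWh
dehumidifier: 706 W × 9.5 h = 6,707 Wh = 6.707 kWh
Total energy = 13.11 + 9.02 + 9.512 + 1.632 + 0.4328 + 6.707 = 40.42 kWh
Cost = 40.42 kWh × €0.201 = €8.12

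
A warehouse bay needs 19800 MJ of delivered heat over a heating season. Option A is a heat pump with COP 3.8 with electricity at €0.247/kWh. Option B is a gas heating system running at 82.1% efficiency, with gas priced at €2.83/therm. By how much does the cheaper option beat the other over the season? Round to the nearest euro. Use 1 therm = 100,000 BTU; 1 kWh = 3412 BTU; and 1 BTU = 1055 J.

€289

Heat load = 19800 MJ = 19,800,000,000 J / 1055 = 18,767,773 BTU
Gas: input = 18,767,773 / 0.821 = 22,859,650 BTU = 228.6 therm → 228.6 × €2.83 = €646.93
Heat pump: 18,767,773 BTU / 3412 = 5,501 kWh heat; / 3.8 = 1,448 kWh in → × €0.247 = €357.53
Difference = |€646.93 − €357.53| = €289.39 ≈ €289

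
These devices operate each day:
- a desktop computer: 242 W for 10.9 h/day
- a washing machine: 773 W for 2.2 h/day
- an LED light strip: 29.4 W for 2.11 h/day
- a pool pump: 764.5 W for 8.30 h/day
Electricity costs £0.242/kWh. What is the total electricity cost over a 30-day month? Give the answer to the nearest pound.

desktop computer: 242 W × 10.9 h × 30 d = 79,134 Wh = 79.13 kWh
washing machine: 773 W × 2.2 h × 30 d = 51,018 Wh = 51.02 kWh
LED light strip: 29.4 W × 2.11 h × 30 d = 1,861 Wh = 1.861 kWh
pool pump: 764.5 W × 8.30 h × 30 d = 190,360 Wh = 190.4 kWh
Total energy = 79.13 + 51.02 + 1.861 + 190.4 = 322.4 kWh
Cost = 322.4 kWh × £0.242 = £78.01 ≈ £78

£78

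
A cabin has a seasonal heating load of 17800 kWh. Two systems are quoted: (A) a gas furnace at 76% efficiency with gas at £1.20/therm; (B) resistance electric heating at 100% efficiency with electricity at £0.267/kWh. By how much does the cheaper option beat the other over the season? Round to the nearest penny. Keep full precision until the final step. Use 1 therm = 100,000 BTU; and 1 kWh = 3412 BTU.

Heat load = 17800 kWh × 3412 = 60,733,600 BTU
Gas: input = 60,733,600 / 0.76 = 79,912,632 BTU = 799.1 therm → 799.1 × £1.20 = £958.95
Electric: 60,733,600 BTU / 3412 = 17,800 kWh → × £0.267 = £4,752.60
Difference = |£958.95 − £4,752.60| = £3,793.65

£3793.65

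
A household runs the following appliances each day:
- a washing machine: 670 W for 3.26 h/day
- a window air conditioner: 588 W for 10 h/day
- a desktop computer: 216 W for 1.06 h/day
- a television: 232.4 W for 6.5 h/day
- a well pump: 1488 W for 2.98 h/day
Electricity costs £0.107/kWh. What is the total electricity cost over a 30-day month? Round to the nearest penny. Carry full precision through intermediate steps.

washing machine: 670 W × 3.26 h × 30 d = 65,526 Wh = 65.53 kWh
window air conditioner: 588 W × 10 h × 30 d = 176,400 Wh = 176.4 kWh
desktop computer: 216 W × 1.06 h × 30 d = 6,869 Wh = 6.869 kWh
television: 232.4 W × 6.5 h × 30 d = 45,318 Wh = 45.32 kWh
well pump: 1488 W × 2.98 h × 30 d = 133,027 Wh = 133 kWh
Total energy = 65.53 + 176.4 + 6.869 + 45.32 + 133 = 427.1 kWh
Cost = 427.1 kWh × £0.107 = £45.70

£45.70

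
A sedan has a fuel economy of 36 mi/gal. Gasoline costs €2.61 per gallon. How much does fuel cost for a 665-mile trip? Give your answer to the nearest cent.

€48.21

Fuel = 665 mi / 36 mpg = 18.47 gal
Cost = 18.47 gal × €2.61/gal = €48.21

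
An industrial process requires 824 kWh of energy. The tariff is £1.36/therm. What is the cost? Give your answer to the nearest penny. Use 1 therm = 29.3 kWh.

824 kWh × (0.03413 therm/kWh) = 28.12 therm
Cost = 28.12 therm × £1.36/therm = £38.25

£38.25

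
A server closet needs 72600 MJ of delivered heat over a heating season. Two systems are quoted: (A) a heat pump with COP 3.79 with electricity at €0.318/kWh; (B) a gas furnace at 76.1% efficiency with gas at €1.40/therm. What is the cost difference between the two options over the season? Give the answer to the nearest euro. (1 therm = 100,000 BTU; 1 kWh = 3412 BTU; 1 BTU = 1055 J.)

€426

Heat load = 72600 MJ = 72,600,000,000 J / 1055 = 68,815,166 BTU
Gas: input = 68,815,166 / 0.761 = 90,427,288 BTU = 904.3 therm → 904.3 × €1.40 = €1,265.98
Heat pump: 68,815,166 BTU / 3412 = 20,170 kWh heat; / 3.79 = 5,322 kWh in → × €0.318 = €1,692.24
Difference = |€1,265.98 − €1,692.24| = €426.26 ≈ €426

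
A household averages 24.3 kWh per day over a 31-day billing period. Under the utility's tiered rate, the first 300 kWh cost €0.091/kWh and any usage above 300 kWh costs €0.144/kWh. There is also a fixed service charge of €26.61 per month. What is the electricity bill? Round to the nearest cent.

€119.19

Usage = 24.3 kWh/day × 31 days = 753.3 kWh
First 300 kWh × €0.091 = €27.30
Remaining 453.3 kWh × €0.144 = €65.28
Energy charge = €92.58; + service €26.61 = €119.19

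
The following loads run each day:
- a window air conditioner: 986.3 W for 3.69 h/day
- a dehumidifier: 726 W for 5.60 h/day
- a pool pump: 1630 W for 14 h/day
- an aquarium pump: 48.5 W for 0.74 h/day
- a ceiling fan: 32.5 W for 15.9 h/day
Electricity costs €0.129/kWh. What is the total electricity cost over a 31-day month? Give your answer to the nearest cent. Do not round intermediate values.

€124.28

window air conditioner: 986.3 W × 3.69 h × 31 d = 112,823 Wh = 112.8 kWh
dehumidifier: 726 W × 5.60 h × 31 d = 126,034 Wh = 126 kWh
pool pump: 1630 W × 14 h × 31 d = 707,420 Wh = 707.4 kWh
aquarium pump: 48.5 W × 0.74 h × 31 d = 1,113 Wh = 1.113 kWh
ceiling fan: 32.5 W × 15.9 h × 31 d = 16,019 Wh = 16.02 kWh
Total energy = 112.8 + 126 + 707.4 + 1.113 + 16.02 = 963.4 kWh
Cost = 963.4 kWh × €0.129 = €124.28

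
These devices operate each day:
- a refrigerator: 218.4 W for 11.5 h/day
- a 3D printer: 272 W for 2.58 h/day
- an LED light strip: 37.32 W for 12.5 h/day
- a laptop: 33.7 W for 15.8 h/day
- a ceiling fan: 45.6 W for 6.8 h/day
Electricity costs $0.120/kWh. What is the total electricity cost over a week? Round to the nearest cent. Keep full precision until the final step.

refrigerator: 218.4 W × 11.5 h × 7 d = 17,581 Wh = 17.58 kWh
3D printer: 272 W × 2.58 h × 7 d = 4,912 Wh = 4.912 kWh
LED light strip: 37.32 W × 12.5 h × 7 d = 3,266 Wh = 3.265 kWh
laptop: 33.7 W × 15.8 h × 7 d = 3,727 Wh = 3.727 kWh
ceiling fan: 45.6 W × 6.8 h × 7 d = 2,171 Wh = 2.171 kWh
Total energy = 17.58 + 4.912 + 3.265 + 3.727 + 2.171 = 31.66 kWh
Cost = 31.66 kWh × $0.120 = $3.80

$3.80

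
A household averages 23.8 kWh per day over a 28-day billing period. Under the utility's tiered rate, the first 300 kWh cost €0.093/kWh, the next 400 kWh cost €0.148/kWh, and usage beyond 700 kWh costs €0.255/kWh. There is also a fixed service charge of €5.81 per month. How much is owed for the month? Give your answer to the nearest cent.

Usage = 23.8 kWh/day × 28 days = 666.4 kWh
First 300 kWh × €0.093 = €27.90
Next 366.4 kWh × €0.148 = €54.23
Remaining tier: 0 kWh (not reached)
Energy charge = €82.13; + service €5.81 = €87.94

€87.94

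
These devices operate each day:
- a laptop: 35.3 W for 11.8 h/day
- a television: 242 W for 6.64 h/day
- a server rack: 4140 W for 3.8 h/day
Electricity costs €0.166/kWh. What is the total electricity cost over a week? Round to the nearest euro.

laptop: 35.3 W × 11.8 h × 7 d = 2,916 Wh = 2.916 kWh
television: 242 W × 6.64 h × 7 d = 11,248 Wh = 11.25 kWh
server rack: 4140 W × 3.8 h × 7 d = 110,124 Wh = 110.1 kWh
Total energy = 2.916 + 11.25 + 110.1 = 124.3 kWh
Cost = 124.3 kWh × €0.166 = €20.63 ≈ €21

€21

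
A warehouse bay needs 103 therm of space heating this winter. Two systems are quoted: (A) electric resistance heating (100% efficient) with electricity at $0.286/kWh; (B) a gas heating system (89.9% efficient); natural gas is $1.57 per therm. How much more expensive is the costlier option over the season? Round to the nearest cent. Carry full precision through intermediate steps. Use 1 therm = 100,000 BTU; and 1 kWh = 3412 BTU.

$683.49

Heat load = 103 therm × 100,000 = 10,300,000 BTU
Gas: input = 10,300,000 / 0.899 = 11,457,175 BTU = 114.6 therm → 114.6 × $1.57 = $179.88
Electric: 10,300,000 BTU / 3412 = 3,019 kWh → × $0.286 = $863.36
Difference = |$179.88 − $863.36| = $683.49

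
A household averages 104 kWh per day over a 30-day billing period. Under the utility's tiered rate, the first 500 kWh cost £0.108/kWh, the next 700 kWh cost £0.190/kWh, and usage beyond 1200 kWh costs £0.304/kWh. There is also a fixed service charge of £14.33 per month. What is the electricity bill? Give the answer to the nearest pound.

Usage = 104 kWh/day × 30 days = 3120 kWh
First 500 kWh × £0.108 = £54.00
Next 700 kWh × £0.190 = £133.00
Remaining 1920 kWh × £0.304 = £583.68
Energy charge = £770.68; + service £14.33 = £785.01 ≈ £785

£785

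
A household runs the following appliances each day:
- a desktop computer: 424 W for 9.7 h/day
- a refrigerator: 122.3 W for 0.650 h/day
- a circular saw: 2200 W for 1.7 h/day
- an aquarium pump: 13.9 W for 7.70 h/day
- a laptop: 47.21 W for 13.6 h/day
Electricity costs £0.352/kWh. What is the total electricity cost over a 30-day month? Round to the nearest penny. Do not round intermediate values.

desktop computer: 424 W × 9.7 h × 30 d = 123,384 Wh = 123.4 kWh
refrigerator: 122.3 W × 0.650 h × 30 d = 2,385 Wh = 2.385 kWh
circular saw: 2200 W × 1.7 h × 30 d = 112,200 Wh = 112.2 kWh
aquarium pump: 13.9 W × 7.70 h × 30 d = 3,211 Wh = 3.211 kWh
laptop: 47.21 W × 13.6 h × 30 d = 19,262 Wh = 19.26 kWh
Total energy = 123.4 + 2.385 + 112.2 + 3.211 + 19.26 = 260.4 kWh
Cost = 260.4 kWh × £0.352 = £91.68

£91.68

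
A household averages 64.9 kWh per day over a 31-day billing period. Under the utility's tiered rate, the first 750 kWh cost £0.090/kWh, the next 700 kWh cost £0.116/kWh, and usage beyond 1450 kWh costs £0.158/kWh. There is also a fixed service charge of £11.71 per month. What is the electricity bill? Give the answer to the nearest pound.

Usage = 64.9 kWh/day × 31 days = 2011.9 kWh
First 750 kWh × £0.090 = £67.50
Next 700 kWh × £0.116 = £81.20
Remaining 561.9 kWh × £0.158 = £88.78
Energy charge = £237.48; + service £11.71 = £249.19 ≈ £249

£249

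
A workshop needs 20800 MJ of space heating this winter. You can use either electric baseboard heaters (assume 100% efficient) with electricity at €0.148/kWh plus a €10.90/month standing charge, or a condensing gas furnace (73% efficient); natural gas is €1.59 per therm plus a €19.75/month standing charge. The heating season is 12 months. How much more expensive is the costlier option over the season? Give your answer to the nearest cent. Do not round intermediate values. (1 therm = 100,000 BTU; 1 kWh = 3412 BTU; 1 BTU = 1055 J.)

€319.57

Heat load = 20800 MJ = 20,800,000,000 J / 1055 = 19,715,640 BTU
Gas: input = 19,715,640 / 0.73 = 27,007,726 BTU = 270.1 therm → 270.1 × €1.59 = €429.42; + 12 × €19.75 standing = €666.42
Electric: 19,715,640 BTU / 3412 = 5,778 kWh → × €0.148 = €855.19; + 12 × €10.90 standing = €985.99
Difference = |€666.42 − €985.99| = €319.57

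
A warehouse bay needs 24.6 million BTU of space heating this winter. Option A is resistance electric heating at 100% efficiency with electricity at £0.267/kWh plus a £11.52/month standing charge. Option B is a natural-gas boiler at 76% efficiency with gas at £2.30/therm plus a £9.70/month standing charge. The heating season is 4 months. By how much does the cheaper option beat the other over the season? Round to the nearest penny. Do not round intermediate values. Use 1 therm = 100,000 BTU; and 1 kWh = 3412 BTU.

£1187.84

Heat load = 24.6 × 10⁶ BTU = 24,600,000 BTU
Gas: input = 24,600,000 / 0.76 = 32,368,421 BTU = 323.7 therm → 323.7 × £2.30 = £744.47; + 4 × £9.70 standing = £783.27
Electric: 24,600,000 BTU / 3412 = 7,210 kWh → × £0.267 = £1,925.03; + 4 × £11.52 standing = £1,971.11
Difference = |£783.27 − £1,971.11| = £1,187.84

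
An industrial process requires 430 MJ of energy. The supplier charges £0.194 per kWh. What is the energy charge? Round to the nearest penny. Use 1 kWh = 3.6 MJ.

430 MJ × (0.27778 kWh/MJ) = 119.4 kWh
Cost = 119.4 kWh × £0.194/kWh = £23.17

£23.17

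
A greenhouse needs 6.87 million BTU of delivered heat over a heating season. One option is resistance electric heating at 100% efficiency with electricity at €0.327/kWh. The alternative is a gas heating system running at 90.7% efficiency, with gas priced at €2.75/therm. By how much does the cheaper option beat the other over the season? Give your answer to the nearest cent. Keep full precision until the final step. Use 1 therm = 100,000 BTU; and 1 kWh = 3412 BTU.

€450.11

Heat load = 6.87 × 10⁶ BTU = 6,870,000 BTU
Gas: input = 6,870,000 / 0.907 = 7,574,421 BTU = 75.74 therm → 75.74 × €2.75 = €208.30
Electric: 6,870,000 BTU / 3412 = 2,013 kWh → × €0.327 = €658.41
Difference = |€208.30 − €658.41| = €450.11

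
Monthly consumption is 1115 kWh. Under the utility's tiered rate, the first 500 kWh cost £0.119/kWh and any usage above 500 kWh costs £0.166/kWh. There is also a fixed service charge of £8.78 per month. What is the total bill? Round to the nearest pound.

First 500 kWh × £0.119 = £59.50
Remaining 615 kWh × £0.166 = £102.09
Energy charge = £161.59; + service £8.78 = £170.37 ≈ £170

£170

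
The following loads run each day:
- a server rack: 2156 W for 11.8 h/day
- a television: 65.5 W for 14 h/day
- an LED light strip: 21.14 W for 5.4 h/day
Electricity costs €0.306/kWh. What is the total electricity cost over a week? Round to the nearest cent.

server rack: 2156 W × 11.8 h × 7 d = 178,086 Wh = 178.1 kWh
television: 65.5 W × 14 h × 7 d = 6,419 Wh = 6.419 kWh
LED light strip: 21.14 W × 5.4 h × 7 d = 799 Wh = 0.7991 kWh
Total energy = 178.1 + 6.419 + 0.7991 = 185.3 kWh
Cost = 185.3 kWh × €0.306 = €56.70

€56.70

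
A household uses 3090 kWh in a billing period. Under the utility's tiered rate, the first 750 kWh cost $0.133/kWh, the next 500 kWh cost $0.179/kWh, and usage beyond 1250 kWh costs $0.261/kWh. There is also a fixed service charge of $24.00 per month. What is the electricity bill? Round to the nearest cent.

First 750 kWh × $0.133 = $99.75
Next 500 kWh × $0.179 = $89.50
Remaining 1840 kWh × $0.261 = $480.24
Energy charge = $669.49; + service $24.00 = $693.49

$693.49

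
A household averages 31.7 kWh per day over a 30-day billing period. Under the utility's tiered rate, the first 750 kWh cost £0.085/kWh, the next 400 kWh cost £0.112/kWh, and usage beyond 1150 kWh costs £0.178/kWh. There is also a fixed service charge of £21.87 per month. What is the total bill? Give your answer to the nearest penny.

£108.13

Usage = 31.7 kWh/day × 30 days = 951 kWh
First 750 kWh × £0.085 = £63.75
Next 201 kWh × £0.112 = £22.51
Remaining tier: 0 kWh (not reached)
Energy charge = £86.26; + service £21.87 = £108.13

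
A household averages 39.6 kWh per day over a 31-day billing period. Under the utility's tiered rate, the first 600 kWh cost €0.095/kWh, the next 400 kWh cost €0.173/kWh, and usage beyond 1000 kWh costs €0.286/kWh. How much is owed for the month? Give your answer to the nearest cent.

€191.29

Usage = 39.6 kWh/day × 31 days = 1227.6 kWh
First 600 kWh × €0.095 = €57.00
Next 400 kWh × €0.173 = €69.20
Remaining 227.6 kWh × €0.286 = €65.09
Total = €191.29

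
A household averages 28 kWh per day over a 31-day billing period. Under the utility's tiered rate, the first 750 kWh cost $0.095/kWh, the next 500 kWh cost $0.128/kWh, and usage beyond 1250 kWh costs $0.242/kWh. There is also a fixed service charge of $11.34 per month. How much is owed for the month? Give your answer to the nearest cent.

Usage = 28 kWh/day × 31 days = 868 kWh
First 750 kWh × $0.095 = $71.25
Next 118 kWh × $0.128 = $15.10
Remaining tier: 0 kWh (not reached)
Energy charge = $86.35; + service $11.34 = $97.69

$97.69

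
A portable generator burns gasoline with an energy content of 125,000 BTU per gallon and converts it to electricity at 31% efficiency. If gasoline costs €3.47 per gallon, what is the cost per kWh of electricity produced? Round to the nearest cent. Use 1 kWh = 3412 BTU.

Electrical output per gallon = 125,000 BTU × 0.31 / 3412 BTU/kWh = 11.36 kWh
Cost per kWh = €3.47 / 11.36 kWh = €0.306

€0.31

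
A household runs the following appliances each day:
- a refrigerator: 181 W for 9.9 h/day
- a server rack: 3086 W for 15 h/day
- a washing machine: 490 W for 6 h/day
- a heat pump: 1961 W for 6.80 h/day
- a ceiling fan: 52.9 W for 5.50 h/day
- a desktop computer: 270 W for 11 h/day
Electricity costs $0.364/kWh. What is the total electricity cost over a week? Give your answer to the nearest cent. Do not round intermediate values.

$172.29

refrigerator: 181 W × 9.9 h × 7 d = 12,543 Wh = 12.54 kWh
server rack: 3086 W × 15 h × 7 d = 324,030 Wh = 324 kWh
washing machine: 490 W × 6 h × 7 d = 20,580 Wh = 20.58 kWh
heat pump: 1961 W × 6.80 h × 7 d = 93,344 Wh = 93.34 kWh
ceiling fan: 52.9 W × 5.50 h × 7 d = 2,037 Wh = 2.037 kWh
desktop computer: 270 W × 11 h × 7 d = 20,790 Wh = 20.79 kWh
Total energy = 12.54 + 324 + 20.58 + 93.34 + 2.037 + 20.79 = 473.3 kWh
Cost = 473.3 kWh × $0.364 = $172.29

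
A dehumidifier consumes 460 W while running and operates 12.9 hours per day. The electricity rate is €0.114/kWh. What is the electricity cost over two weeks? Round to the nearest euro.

Energy = 460 W × 12.9 h/day × 14 days = 83,076 Wh = 83.08 kWh
Cost = 83.08 kWh × €0.114/kWh = €9.47 ≈ €9

€9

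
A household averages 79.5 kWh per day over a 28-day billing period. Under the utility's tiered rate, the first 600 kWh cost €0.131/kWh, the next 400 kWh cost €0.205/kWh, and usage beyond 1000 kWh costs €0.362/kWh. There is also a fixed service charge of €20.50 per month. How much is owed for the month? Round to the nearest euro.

Usage = 79.5 kWh/day × 28 days = 2226 kWh
First 600 kWh × €0.131 = €78.60
Next 400 kWh × €0.205 = €82.00
Remaining 1226 kWh × €0.362 = €443.81
Energy charge = €604.41; + service €20.50 = €624.91 ≈ €625

€625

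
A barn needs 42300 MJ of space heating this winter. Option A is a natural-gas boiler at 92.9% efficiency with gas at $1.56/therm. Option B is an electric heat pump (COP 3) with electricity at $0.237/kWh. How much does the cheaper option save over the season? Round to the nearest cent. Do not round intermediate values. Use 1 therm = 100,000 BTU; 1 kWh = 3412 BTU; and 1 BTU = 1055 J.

Heat load = 42300 MJ = 42,300,000,000 J / 1055 = 40,094,787 BTU
Gas: input = 40,094,787 / 0.929 = 43,159,082 BTU = 431.6 therm → 431.6 × $1.56 = $673.28
Heat pump: 40,094,787 BTU / 3412 = 11,750 kWh heat; / 3 = 3,917 kWh in → × $0.237 = $928.34
Difference = |$673.28 − $928.34| = $255.06

$255.06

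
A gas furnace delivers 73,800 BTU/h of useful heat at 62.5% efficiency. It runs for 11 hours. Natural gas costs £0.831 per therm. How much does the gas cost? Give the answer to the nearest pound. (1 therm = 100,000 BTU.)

£11

Heat delivered = 73,800 BTU/h × 11 h = 811,800 BTU
Gas input = 811,800 / 0.625 = 1,298,880 BTU
= 1,298,880 / 100,000 = 12.99 therm
Cost = 12.99 × £0.831/therm = £10.79 ≈ £11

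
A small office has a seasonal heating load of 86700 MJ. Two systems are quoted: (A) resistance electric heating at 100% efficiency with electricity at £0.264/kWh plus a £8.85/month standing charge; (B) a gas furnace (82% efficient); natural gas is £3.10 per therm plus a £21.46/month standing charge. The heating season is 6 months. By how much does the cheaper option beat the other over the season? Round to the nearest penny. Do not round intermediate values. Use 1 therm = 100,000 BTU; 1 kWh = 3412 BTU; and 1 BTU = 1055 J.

Heat load = 86700 MJ = 86,700,000,000 J / 1055 = 82,180,095 BTU
Gas: input = 82,180,095 / 0.82 = 100,219,628 BTU = 1,002 therm → 1,002 × £3.10 = £3,106.81; + 6 × £21.46 standing = £3,235.57
Electric: 82,180,095 BTU / 3412 = 24,090 kWh → × £0.264 = £6,358.60; + 6 × £8.85 standing = £6,411.70
Difference = |£3,235.57 − £6,411.70| = £3,176.13

£3176.13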